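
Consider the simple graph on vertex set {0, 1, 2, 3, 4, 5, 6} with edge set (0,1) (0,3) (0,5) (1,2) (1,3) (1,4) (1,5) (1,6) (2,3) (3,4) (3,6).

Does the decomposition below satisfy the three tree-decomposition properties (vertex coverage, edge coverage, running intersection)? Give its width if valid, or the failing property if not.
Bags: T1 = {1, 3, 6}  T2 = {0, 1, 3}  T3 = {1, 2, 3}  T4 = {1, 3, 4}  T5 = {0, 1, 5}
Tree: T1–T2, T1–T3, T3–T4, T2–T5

Vertex coverage: the bags together contain {0, 1, 2, 3, 4, 5, 6}, the full vertex set. Edge coverage: each edge of G has both endpoints in at least one bag. Running intersection: for every vertex, the bags containing it form a connected subtree. All three properties hold, so this is a valid tree decomposition of width max|bag| − 1 = 2, and hence tw(G) ≤ 2.

Yes; width 2.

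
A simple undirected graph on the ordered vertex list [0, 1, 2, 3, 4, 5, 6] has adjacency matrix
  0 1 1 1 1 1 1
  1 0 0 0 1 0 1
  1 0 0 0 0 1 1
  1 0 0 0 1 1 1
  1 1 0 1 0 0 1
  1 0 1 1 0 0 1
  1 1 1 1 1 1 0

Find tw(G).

A width-3 tree decomposition is:
Bags: B1 = {0, 2, 5, 6}  B2 = {0, 3, 5, 6}  B3 = {0, 3, 4, 6}  B4 = {0, 1, 4, 6}
Tree: B1–B2, B2–B3, B3–B4
Every bag has size at most 4, so the width is 4 − 1 = 3 and tw(G) ≤ 3. On the other hand G contains the 4-clique {0, 1, 4, 6}. A clique must lie in a single bag of any decomposition, so no decomposition can have width below 3. Therefore the treewidth is 3.

3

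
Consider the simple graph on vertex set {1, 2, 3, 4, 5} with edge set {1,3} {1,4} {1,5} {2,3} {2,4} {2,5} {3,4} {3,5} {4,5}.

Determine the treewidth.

3

A width-3 tree decomposition is:
Bags: B1 = {2, 3, 4, 5}  B2 = {1, 3, 4, 5}
Tree: B1–B2
Each bag holds 4 vertices, so the decomposition has width 3, which upper-bounds the treewidth. On the other hand G contains the 4-clique {1, 3, 4, 5}. A clique must lie in a single bag of any decomposition, so no decomposition can have width below 3. Therefore the treewidth is 3.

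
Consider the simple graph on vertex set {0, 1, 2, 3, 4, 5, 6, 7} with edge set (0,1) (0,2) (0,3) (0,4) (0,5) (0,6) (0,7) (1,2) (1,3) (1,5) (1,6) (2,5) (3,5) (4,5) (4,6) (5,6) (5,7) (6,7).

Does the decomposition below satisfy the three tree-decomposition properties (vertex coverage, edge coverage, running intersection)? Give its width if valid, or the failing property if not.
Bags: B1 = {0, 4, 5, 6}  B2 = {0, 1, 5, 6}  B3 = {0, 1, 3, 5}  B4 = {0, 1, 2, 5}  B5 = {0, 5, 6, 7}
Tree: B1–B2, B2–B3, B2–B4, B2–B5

Yes; width 3.

Every vertex of G appears in some bag (union = {0, 1, 2, 3, 4, 5, 6, 7}); every edge is covered by a bag; and for each vertex v the set of bags containing v is connected in the bag tree. The decomposition is therefore valid. The largest bag has 4 vertices, so the width is 3.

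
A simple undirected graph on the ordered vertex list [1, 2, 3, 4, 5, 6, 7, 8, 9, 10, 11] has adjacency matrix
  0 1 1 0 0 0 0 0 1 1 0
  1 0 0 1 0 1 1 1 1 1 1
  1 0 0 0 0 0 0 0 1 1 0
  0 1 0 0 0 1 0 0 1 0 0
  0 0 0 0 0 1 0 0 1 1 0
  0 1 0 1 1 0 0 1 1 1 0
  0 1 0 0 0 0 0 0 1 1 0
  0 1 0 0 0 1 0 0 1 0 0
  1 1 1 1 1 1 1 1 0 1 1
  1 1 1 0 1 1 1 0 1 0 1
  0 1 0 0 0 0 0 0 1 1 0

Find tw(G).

3

A width-3 tree decomposition is:
Bags: B1 = {2, 6, 9, 10}  B2 = {5, 6, 9, 10}  B3 = {2, 4, 6, 9}  B4 = {2, 6, 8, 9}  B5 = {2, 7, 9, 10}  B6 = {2, 9, 10, 11}  B7 = {1, 2, 9, 10}  B8 = {1, 3, 9, 10}
Tree: B1–B2, B1–B3, B3–B4, B1–B5, B5–B6, B6–B7, B7–B8
Every bag has size at most 4, so the width is 4 − 1 = 3 and tw(G) ≤ 3. Conversely, {2, 6, 8, 9} is a clique of size 4, and the vertices of any clique must share a bag in every tree decomposition; so some bag has ≥ 4 vertices and tw(G) ≥ 3. Combining the bounds, tw(G) = 3.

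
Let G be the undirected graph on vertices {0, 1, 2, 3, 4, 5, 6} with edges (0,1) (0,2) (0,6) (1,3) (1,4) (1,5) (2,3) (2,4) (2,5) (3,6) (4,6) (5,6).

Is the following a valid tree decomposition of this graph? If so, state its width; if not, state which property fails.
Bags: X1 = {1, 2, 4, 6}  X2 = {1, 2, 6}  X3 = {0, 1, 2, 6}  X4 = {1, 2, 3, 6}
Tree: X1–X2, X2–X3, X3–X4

No — vertex 5 appears in no bag.

A tree decomposition must satisfy three properties: every vertex lies in some bag; for every edge, both endpoints lie together in some bag; and for every vertex, the bags containing it form a connected subtree. Here vertex 5 appears in no bag, so the decomposition is invalid.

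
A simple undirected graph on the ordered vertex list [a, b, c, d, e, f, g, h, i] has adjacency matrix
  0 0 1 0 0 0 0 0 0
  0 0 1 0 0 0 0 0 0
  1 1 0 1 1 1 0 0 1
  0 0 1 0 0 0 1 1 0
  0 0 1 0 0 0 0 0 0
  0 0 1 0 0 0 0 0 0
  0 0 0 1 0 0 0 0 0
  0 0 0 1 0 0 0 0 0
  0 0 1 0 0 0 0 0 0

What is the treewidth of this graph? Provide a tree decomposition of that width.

Treewidth 1.
One such decomposition:
Bags: B1 = {c, e}  B2 = {c, d}  B3 = {c, f}  B4 = {b, c}  B5 = {d, g}  B6 = {c, i}  B7 = {d, h}  B8 = {a, c}
Tree: B1–B2, B2–B3, B2–B4, B2–B5, B1–B6, B5–B7, B3–B8

The largest bag has 2 vertices, giving width 1; this decomposition certifies tw(G) ≤ 1. Since G has at least one edge (e.g. e–c), it is not an edgeless graph, so tw(G) ≥ 1. Hence tw(G) = 1 exactly.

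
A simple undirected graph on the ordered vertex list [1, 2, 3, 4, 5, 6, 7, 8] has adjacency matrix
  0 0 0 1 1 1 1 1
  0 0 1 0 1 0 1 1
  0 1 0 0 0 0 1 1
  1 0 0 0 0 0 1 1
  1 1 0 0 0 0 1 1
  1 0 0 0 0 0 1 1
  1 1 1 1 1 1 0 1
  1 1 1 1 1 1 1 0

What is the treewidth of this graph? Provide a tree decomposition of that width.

Treewidth 3.
One such decomposition:
Bags: B1 = {1, 5, 7, 8}  B2 = {1, 6, 7, 8}  B3 = {1, 4, 7, 8}  B4 = {2, 5, 7, 8}  B5 = {2, 3, 7, 8}
Tree: B1–B2, B2–B3, B1–B4, B4–B5

Each bag holds 4 vertices, so the decomposition has width 3, which upper-bounds the treewidth. On the other hand G contains the 4-clique {1, 4, 7, 8}. A clique must lie in a single bag of any decomposition, so no decomposition can have width below 3. Combining the bounds, tw(G) = 3.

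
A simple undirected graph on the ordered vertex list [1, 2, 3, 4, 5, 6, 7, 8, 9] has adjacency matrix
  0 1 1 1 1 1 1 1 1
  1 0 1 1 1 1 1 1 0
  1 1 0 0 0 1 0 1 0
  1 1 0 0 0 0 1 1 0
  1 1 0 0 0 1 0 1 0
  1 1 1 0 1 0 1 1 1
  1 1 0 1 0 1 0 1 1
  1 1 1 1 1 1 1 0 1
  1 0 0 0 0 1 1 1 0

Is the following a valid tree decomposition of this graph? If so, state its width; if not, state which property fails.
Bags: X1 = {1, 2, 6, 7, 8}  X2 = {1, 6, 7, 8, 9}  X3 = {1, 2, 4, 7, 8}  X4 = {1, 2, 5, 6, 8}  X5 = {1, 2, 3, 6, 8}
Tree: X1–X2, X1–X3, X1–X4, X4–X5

Checking the three conditions: (i) the bags cover all of {1, 2, 3, 4, 5, 6, 7, 8, 9}; (ii) for each edge, some bag contains both endpoints; (iii) the bags containing any fixed vertex form a subtree. All hold, so the decomposition is valid with width 5 − 1 = 4.

Yes; width 4.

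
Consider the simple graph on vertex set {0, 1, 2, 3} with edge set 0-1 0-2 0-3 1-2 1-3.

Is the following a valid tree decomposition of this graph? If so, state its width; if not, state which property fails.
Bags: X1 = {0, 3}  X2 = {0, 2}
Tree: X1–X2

A tree decomposition must satisfy three properties: every vertex lies in some bag; for every edge, both endpoints lie together in some bag; and for every vertex, the bags containing it form a connected subtree. Here vertex 1 appears in no bag, so the decomposition is invalid.

No — vertex 1 appears in no bag.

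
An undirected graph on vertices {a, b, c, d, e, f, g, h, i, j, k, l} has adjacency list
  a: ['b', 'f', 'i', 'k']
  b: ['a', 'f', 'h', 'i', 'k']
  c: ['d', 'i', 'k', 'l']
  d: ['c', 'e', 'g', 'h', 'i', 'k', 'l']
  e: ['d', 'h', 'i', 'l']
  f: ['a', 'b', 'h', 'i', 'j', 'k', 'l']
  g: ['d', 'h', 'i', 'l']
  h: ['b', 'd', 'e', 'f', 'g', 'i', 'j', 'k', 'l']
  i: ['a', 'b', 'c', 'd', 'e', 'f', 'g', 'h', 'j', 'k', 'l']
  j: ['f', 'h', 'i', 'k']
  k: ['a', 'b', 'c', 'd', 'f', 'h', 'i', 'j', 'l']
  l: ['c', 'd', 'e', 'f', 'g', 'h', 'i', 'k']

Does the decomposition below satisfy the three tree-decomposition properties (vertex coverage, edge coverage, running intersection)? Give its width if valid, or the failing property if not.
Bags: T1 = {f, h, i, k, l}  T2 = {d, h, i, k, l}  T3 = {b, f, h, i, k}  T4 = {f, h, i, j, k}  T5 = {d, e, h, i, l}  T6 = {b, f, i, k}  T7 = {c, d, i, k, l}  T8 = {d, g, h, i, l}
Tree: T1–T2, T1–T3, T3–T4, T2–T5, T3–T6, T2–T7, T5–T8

A tree decomposition must satisfy three properties: every vertex lies in some bag; for every edge, both endpoints lie together in some bag; and for every vertex, the bags containing it form a connected subtree. Here vertex a appears in no bag, so the decomposition is invalid.

No — vertex a appears in no bag.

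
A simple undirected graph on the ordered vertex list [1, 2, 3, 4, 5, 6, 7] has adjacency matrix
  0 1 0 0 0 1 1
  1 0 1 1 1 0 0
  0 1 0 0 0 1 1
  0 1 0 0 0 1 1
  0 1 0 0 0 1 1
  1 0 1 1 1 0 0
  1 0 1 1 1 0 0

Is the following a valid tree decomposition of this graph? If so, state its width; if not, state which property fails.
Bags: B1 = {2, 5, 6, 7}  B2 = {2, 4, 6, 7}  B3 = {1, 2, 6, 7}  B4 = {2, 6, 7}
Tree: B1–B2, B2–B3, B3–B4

A tree decomposition must satisfy three properties: every vertex lies in some bag; for every edge, both endpoints lie together in some bag; and for every vertex, the bags containing it form a connected subtree. Here vertex 3 appears in no bag, so the decomposition is invalid.

No — vertex 3 appears in no bag.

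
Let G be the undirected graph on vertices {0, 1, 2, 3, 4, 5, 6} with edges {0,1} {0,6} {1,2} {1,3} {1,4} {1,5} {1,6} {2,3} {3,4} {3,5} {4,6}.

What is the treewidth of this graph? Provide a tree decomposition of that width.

Every bag has size at most 3, so the width is 3 − 1 = 2 and tw(G) ≤ 2. For the lower bound, the 3 vertices {0, 1, 6} are pairwise adjacent, and any tree decomposition puts a clique entirely inside one bag — forcing width ≥ 2. Combining the bounds, tw(G) = 2.

Treewidth 2.
One such decomposition:
Bags: B1 = {1, 4, 6}  B2 = {1, 3, 4}  B3 = {1, 3, 5}  B4 = {0, 1, 6}  B5 = {1, 2, 3}
Tree: B1–B2, B2–B3, B1–B4, B3–B5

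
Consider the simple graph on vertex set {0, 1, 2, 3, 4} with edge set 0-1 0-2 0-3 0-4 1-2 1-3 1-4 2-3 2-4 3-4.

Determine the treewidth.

4

A width-4 tree decomposition is:
Bags: B1 = {0, 1, 2, 3, 4}
Tree: (single bag)
A single bag containing all 5 vertices is trivially a valid decomposition of width 4. For the lower bound, the 5 vertices {0, 1, 2, 3, 4} are pairwise adjacent, and any tree decomposition puts a clique entirely inside one bag — forcing width ≥ 4. Therefore the treewidth is 4.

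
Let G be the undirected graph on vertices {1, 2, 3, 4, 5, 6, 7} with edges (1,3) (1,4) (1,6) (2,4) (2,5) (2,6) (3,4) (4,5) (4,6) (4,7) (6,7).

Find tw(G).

2

A width-2 tree decomposition is:
Bags: B1 = {2, 4, 6}  B2 = {2, 4, 5}  B3 = {4, 6, 7}  B4 = {1, 4, 6}  B5 = {1, 3, 4}
Tree: B1–B2, B1–B3, B1–B4, B4–B5
Each bag holds 3 vertices, so the decomposition has width 2, which upper-bounds the treewidth. For the lower bound, the 3 vertices {1, 3, 4} are pairwise adjacent, and any tree decomposition puts a clique entirely inside one bag — forcing width ≥ 2. The upper and lower bounds meet at 2, so that is the treewidth.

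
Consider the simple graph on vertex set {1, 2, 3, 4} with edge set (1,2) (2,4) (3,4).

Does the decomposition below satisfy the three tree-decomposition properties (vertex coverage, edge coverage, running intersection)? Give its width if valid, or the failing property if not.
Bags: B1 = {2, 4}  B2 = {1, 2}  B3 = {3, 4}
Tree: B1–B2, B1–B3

Vertex coverage: the bags together contain {1, 2, 3, 4}, the full vertex set. Edge coverage: each edge of G has both endpoints in at least one bag. Running intersection: for every vertex, the bags containing it form a connected subtree. All three properties hold, so this is a valid tree decomposition of width max|bag| − 1 = 1, and hence tw(G) ≤ 1.

Yes; width 1.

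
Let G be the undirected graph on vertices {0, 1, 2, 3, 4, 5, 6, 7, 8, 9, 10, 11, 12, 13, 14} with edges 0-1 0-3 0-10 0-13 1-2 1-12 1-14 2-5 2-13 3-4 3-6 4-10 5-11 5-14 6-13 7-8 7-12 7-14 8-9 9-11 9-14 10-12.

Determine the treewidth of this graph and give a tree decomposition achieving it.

Each bag holds 4 vertices, so the decomposition has width 3, which upper-bounds the treewidth. For the lower bound: the 4 vertex sets {8,9,11}, {5}, {14}, {1,2,7,12} are disjoint, each induces a connected subgraph, and every pair is joined by at least one edge of G. Contracting each set to a single vertex therefore yields K_{4} as a minor, and since treewidth is minor-monotone, tw(G) ≥ tw(K_{4}) = 3. Therefore the treewidth is 3.

Treewidth 3.
One optimal decomposition is:
Bags: B1 = {5, 8, 9, 11}  B2 = {5, 8, 9, 14}  B3 = {5, 7, 8, 14}  B4 = {2, 5, 7, 14}  B5 = {1, 2, 7, 14}  B6 = {1, 2, 7, 12}  B7 = {1, 2, 12, 13}  B8 = {0, 1, 12, 13}  B9 = {0, 10, 12, 13}  B10 = {0, 6, 10, 13}  B11 = {0, 3, 6, 10}  B12 = {3, 4, 6, 10}
Tree: B1–B2, B2–B3, B3–B4, B4–B5, B5–B6, B6–B7, B7–B8, B8–B9, B9–B10, B10–B11, B11–B12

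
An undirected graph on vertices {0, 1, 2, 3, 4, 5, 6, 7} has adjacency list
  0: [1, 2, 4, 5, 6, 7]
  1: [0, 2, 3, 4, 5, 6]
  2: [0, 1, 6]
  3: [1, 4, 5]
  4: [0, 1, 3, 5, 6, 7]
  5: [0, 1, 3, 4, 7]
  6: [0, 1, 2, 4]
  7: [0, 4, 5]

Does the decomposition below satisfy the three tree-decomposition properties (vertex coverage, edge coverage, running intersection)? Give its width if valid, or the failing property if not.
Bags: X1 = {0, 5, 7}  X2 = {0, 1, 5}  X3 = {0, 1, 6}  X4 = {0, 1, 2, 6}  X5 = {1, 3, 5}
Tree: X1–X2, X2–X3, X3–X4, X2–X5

No — vertex 4 appears in no bag.

A tree decomposition must satisfy three properties: every vertex lies in some bag; for every edge, both endpoints lie together in some bag; and for every vertex, the bags containing it form a connected subtree. Here vertex 4 appears in no bag, so the decomposition is invalid.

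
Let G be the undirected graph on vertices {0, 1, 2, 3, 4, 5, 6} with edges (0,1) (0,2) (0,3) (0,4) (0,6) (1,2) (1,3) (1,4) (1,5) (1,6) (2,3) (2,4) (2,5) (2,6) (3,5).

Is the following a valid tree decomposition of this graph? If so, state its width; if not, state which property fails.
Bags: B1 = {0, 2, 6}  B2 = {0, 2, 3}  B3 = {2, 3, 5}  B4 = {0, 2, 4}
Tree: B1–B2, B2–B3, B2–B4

A tree decomposition must satisfy three properties: every vertex lies in some bag; for every edge, both endpoints lie together in some bag; and for every vertex, the bags containing it form a connected subtree. Here vertex 1 appears in no bag, so the decomposition is invalid.

No — vertex 1 appears in no bag.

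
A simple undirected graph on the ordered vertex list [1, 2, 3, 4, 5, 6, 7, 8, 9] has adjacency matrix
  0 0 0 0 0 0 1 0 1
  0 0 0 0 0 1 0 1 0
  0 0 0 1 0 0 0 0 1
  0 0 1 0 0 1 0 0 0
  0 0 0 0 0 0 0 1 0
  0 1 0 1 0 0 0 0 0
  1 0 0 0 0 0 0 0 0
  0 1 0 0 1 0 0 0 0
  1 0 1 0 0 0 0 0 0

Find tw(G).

A width-1 tree decomposition is:
Bags: B1 = {1, 7}  B2 = {1, 9}  B3 = {3, 9}  B4 = {3, 4}  B5 = {4, 6}  B6 = {2, 6}  B7 = {2, 8}  B8 = {5, 8}
Tree: B1–B2, B2–B3, B3–B4, B4–B5, B5–B6, B6–B7, B7–B8
Each bag holds 2 vertices, so the decomposition has width 1, which upper-bounds the treewidth. Since G has at least one edge (e.g. 7–1), it is not an edgeless graph, so tw(G) ≥ 1. Combining the bounds, tw(G) = 1.

1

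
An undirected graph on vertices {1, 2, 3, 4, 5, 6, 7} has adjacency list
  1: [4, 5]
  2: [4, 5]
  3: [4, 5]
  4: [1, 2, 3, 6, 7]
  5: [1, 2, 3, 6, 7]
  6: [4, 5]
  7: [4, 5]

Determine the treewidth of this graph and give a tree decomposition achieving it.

Every bag has size at most 3, so the width is 3 − 1 = 2 and tw(G) ≤ 2. For the lower bound, G contains the cycle 5–3–4–1–5, so G is not a forest; only forests have treewidth ≤ 1, hence tw(G) ≥ 2. Combining the bounds, tw(G) = 2.

Treewidth 2.
One such decomposition:
Bags: B1 = {3, 4, 5}  B2 = {1, 4, 5}  B3 = {4, 5, 6}  B4 = {4, 5, 7}  B5 = {2, 4, 5}
Tree: B1–B2, B2–B3, B3–B4, B4–B5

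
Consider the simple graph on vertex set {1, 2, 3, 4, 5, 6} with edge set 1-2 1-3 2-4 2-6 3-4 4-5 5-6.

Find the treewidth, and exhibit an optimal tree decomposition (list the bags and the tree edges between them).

Treewidth 2.
One such decomposition:
Bags: B1 = {1, 3, 4}  B2 = {1, 2, 4}  B3 = {2, 4, 5}  B4 = {2, 5, 6}
Tree: B1–B2, B2–B3, B3–B4

Each bag holds 3 vertices, so the decomposition has width 2, which upper-bounds the treewidth. For the lower bound, G contains the cycle 3–1–2–4–3, so G is not a forest; only forests have treewidth ≤ 1, hence tw(G) ≥ 2. Combining the bounds, tw(G) = 2.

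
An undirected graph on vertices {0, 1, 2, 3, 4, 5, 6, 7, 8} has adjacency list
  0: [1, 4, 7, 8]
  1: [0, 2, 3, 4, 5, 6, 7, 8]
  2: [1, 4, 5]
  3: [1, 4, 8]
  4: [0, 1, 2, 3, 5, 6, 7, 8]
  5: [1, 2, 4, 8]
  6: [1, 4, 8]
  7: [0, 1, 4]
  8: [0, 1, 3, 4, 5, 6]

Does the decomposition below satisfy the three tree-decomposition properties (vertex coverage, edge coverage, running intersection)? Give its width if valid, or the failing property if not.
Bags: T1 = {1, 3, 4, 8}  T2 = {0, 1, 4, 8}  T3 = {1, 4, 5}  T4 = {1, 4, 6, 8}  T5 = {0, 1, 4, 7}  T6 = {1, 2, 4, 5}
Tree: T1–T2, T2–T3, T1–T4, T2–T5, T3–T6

No — edge (8,5) lies in no bag.

A tree decomposition must satisfy three properties: every vertex lies in some bag; for every edge, both endpoints lie together in some bag; and for every vertex, the bags containing it form a connected subtree. Here edge (8,5) lies in no bag, so the decomposition is invalid.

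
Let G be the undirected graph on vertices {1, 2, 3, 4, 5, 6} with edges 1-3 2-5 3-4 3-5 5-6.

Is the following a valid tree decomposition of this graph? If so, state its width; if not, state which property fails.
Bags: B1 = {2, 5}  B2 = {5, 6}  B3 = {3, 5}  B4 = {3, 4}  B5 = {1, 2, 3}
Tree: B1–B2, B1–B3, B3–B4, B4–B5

No — bags containing vertex 2 are not connected in the tree.

A tree decomposition must satisfy three properties: every vertex lies in some bag; for every edge, both endpoints lie together in some bag; and for every vertex, the bags containing it form a connected subtree. Here bags containing vertex 2 are not connected in the tree, so the decomposition is invalid.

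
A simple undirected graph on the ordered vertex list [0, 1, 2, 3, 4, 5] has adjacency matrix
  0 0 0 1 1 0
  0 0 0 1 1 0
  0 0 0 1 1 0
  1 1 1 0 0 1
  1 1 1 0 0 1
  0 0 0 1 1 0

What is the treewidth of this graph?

A width-2 tree decomposition is:
Bags: B1 = {0, 3, 4}  B2 = {3, 4, 5}  B3 = {1, 3, 4}  B4 = {2, 3, 4}
Tree: B1–B2, B2–B3, B3–B4
Each bag holds 3 vertices, so the decomposition has width 2, which upper-bounds the treewidth. The edges 4–0–3–5–4 form a cycle, so G is not a tree and its treewidth is at least 2. Hence tw(G) = 2 exactly.

2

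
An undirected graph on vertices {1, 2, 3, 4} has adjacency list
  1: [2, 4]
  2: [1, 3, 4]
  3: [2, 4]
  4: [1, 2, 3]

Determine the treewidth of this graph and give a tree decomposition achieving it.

Every bag has size at most 3, so the width is 3 − 1 = 2 and tw(G) ≤ 2. Conversely, {1, 2, 4} is a clique of size 3, and the vertices of any clique must share a bag in every tree decomposition; so some bag has ≥ 3 vertices and tw(G) ≥ 2. Combining the bounds, tw(G) = 2.

Treewidth 2.
One such decomposition:
Bags: B1 = {2, 3, 4}  B2 = {1, 2, 4}
Tree: B1–B2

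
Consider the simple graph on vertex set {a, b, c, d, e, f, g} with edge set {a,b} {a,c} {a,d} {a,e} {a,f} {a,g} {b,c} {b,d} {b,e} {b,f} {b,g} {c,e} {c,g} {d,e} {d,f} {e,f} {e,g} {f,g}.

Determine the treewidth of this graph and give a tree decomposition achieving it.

Every bag has size at most 5, so the width is 5 − 1 = 4 and tw(G) ≤ 4. For the lower bound, the 5 vertices {a, b, c, e, g} are pairwise adjacent, and any tree decomposition puts a clique entirely inside one bag — forcing width ≥ 4. Combining the bounds, tw(G) = 4.

Treewidth 4.
One optimal decomposition is:
Bags: B1 = {a, b, e, f, g}  B2 = {a, b, c, e, g}  B3 = {a, b, d, e, f}
Tree: B1–B2, B1–B3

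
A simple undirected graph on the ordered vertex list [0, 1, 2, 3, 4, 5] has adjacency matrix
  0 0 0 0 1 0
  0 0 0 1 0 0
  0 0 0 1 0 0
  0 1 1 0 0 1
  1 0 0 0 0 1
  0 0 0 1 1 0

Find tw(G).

A width-1 tree decomposition is:
Bags: B1 = {3, 5}  B2 = {2, 3}  B3 = {4, 5}  B4 = {1, 3}  B5 = {0, 4}
Tree: B1–B2, B1–B3, B1–B4, B3–B5
Each bag holds 2 vertices, so the decomposition has width 1, which upper-bounds the treewidth. G has an edge, so its treewidth is at least 1. The upper and lower bounds meet at 1, so that is the treewidth.

1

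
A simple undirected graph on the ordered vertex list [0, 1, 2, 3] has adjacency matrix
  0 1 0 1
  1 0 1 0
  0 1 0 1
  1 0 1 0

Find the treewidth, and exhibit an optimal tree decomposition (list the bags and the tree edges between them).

Treewidth 2.
One such decomposition:
Bags: B1 = {1, 2, 3}  B2 = {0, 1, 3}
Tree: B1–B2

Every bag has size at most 3, so the width is 3 − 1 = 2 and tw(G) ≤ 2. Since 3–2–1–0–3 is a cycle in G, G is not acyclic. Forests are exactly the graphs of treewidth ≤ 1, so tw(G) ≥ 2. Combining the bounds, tw(G) = 2.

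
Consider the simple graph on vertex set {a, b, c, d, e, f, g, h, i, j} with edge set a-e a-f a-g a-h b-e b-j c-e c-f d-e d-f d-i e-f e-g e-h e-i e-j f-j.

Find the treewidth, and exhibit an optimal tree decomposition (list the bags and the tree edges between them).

Every bag has size at most 3, so the width is 3 − 1 = 2 and tw(G) ≤ 2. On the other hand G contains the 3-clique {d, e, f}. A clique must lie in a single bag of any decomposition, so no decomposition can have width below 2. Therefore the treewidth is 2.

Treewidth 2.
Bags: B1 = {e, f, j}  B2 = {b, e, j}  B3 = {c, e, f}  B4 = {a, e, f}  B5 = {d, e, f}  B6 = {d, e, i}  B7 = {a, e, g}  B8 = {a, e, h}
Tree: B1–B2, B1–B3, B3–B4, B4–B5, B5–B6, B4–B7, B7–B8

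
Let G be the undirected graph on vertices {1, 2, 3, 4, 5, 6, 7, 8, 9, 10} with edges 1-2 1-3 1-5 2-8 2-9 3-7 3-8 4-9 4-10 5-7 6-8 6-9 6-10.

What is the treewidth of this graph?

A width-2 tree decomposition is:
Bags: B1 = {4, 6, 10}  B2 = {4, 6, 9}  B3 = {6, 8, 9}  B4 = {2, 8, 9}  B5 = {2, 3, 8}  B6 = {1, 2, 3}  B7 = {1, 3, 7}  B8 = {1, 5, 7}
Tree: B1–B2, B2–B3, B3–B4, B4–B5, B5–B6, B6–B7, B7–B8
Every bag has size at most 3, so the width is 3 − 1 = 2 and tw(G) ≤ 2. Since 10–4–9–6–10 is a cycle in G, G is not acyclic. Forests are exactly the graphs of treewidth ≤ 1, so tw(G) ≥ 2. Combining the bounds, tw(G) = 2.

2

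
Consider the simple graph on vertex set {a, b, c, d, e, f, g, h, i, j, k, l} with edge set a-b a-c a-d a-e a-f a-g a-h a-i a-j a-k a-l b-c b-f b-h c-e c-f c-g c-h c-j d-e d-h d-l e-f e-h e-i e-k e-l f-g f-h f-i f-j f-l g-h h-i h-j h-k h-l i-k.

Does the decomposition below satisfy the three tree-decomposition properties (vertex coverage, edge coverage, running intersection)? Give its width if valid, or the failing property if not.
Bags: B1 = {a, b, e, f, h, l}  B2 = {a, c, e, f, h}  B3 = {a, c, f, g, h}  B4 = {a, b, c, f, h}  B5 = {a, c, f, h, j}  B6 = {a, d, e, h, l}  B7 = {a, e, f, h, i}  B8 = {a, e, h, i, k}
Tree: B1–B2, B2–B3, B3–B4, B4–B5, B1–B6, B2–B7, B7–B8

No — bags containing vertex b are not connected in the tree.

A tree decomposition must satisfy three properties: every vertex lies in some bag; for every edge, both endpoints lie together in some bag; and for every vertex, the bags containing it form a connected subtree. Here bags containing vertex b are not connected in the tree, so the decomposition is invalid.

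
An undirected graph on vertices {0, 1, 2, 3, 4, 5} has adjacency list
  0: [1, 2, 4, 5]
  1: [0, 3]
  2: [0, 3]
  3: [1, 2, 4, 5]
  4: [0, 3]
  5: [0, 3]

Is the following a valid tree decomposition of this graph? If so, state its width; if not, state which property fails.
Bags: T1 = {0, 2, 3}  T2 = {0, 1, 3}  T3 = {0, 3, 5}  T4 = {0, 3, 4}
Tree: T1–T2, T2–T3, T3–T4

Yes; width 2.

Checking the three conditions: (i) the bags cover all of {0, 1, 2, 3, 4, 5}; (ii) for each edge, some bag contains both endpoints; (iii) the bags containing any fixed vertex form a subtree. All hold, so the decomposition is valid with width 3 − 1 = 2.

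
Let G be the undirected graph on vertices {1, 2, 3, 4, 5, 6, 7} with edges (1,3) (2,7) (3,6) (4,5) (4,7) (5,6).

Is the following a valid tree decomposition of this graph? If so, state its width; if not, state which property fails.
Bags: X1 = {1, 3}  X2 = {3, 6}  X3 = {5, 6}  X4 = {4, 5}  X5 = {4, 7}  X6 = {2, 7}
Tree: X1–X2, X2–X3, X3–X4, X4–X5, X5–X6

Yes; width 1.

Vertex coverage: the bags together contain {1, 2, 3, 4, 5, 6, 7}, the full vertex set. Edge coverage: each edge of G has both endpoints in at least one bag. Running intersection: for every vertex, the bags containing it form a connected subtree. All three properties hold, so this is a valid tree decomposition of width max|bag| − 1 = 1, and hence tw(G) ≤ 1.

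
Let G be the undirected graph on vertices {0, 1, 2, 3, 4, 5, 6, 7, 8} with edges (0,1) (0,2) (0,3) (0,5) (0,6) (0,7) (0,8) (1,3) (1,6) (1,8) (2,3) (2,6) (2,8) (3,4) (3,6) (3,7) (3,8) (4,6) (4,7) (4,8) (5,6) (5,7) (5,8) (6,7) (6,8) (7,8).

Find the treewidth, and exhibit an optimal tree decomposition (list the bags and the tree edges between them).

Each bag holds 5 vertices, so the decomposition has width 4, which upper-bounds the treewidth. Conversely, {0, 1, 3, 6, 8} is a clique of size 5, and the vertices of any clique must share a bag in every tree decomposition; so some bag has ≥ 5 vertices and tw(G) ≥ 4. Therefore the treewidth is 4.

Treewidth 4.
Bags: B1 = {0, 2, 3, 6, 8}  B2 = {0, 1, 3, 6, 8}  B3 = {0, 3, 6, 7, 8}  B4 = {3, 4, 6, 7, 8}  B5 = {0, 5, 6, 7, 8}
Tree: B1–B2, B1–B3, B3–B4, B3–B5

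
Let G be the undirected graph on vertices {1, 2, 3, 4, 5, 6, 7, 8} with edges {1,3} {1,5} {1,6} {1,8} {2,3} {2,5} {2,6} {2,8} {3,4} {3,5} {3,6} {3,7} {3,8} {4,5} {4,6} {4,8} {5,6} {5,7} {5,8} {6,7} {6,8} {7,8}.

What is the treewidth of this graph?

4

A width-4 tree decomposition is:
Bags: B1 = {3, 4, 5, 6, 8}  B2 = {3, 5, 6, 7, 8}  B3 = {1, 3, 5, 6, 8}  B4 = {2, 3, 5, 6, 8}
Tree: B1–B2, B2–B3, B1–B4
The largest bag has 5 vertices, giving width 4; this decomposition certifies tw(G) ≤ 4. On the other hand G contains the 5-clique {1, 3, 5, 6, 8}. A clique must lie in a single bag of any decomposition, so no decomposition can have width below 4. The upper and lower bounds meet at 4, so that is the treewidth.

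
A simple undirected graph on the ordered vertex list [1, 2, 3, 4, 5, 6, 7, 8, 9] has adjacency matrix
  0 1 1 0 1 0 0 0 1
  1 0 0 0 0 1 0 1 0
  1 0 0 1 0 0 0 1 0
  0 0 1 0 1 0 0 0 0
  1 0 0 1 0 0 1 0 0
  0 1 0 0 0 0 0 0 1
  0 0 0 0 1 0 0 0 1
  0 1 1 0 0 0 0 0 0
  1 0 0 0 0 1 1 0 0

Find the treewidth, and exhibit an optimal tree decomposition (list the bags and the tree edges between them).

Every bag has size at most 4, so the width is 4 − 1 = 3 and tw(G) ≤ 3. For the lower bound: the 4 vertex sets {3,4,8}, {2}, {1}, {5,6,7,9} are disjoint, each induces a connected subgraph, and every pair is joined by at least one edge of G. Contracting each set to a single vertex therefore yields K_{4} as a minor, and since treewidth is minor-monotone, tw(G) ≥ tw(K_{4}) = 3. Combining the bounds, tw(G) = 3.

Treewidth 3.
One optimal decomposition is:
Bags: B1 = {2, 3, 4, 8}  B2 = {1, 2, 3, 4}  B3 = {1, 2, 4, 5}  B4 = {1, 2, 5, 6}  B5 = {1, 5, 6, 9}  B6 = {5, 6, 7, 9}
Tree: B1–B2, B2–B3, B3–B4, B4–B5, B5–B6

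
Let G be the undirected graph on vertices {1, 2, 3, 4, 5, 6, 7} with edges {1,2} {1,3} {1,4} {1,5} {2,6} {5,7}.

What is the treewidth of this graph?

1

A width-1 tree decomposition is:
Bags: B1 = {1, 5}  B2 = {5, 7}  B3 = {1, 2}  B4 = {1, 4}  B5 = {1, 3}  B6 = {2, 6}
Tree: B1–B2, B1–B3, B1–B4, B4–B5, B3–B6
Each bag holds 2 vertices, so the decomposition has width 1, which upper-bounds the treewidth. G has an edge, so its treewidth is at least 1. Hence tw(G) = 1 exactly.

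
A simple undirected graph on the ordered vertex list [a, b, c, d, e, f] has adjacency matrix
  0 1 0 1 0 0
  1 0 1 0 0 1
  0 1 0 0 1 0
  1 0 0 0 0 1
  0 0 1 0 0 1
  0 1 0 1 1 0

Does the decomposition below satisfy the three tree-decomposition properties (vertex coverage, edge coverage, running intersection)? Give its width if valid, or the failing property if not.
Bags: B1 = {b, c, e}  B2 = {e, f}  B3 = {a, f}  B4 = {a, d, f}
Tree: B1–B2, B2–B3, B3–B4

No — edge (b,f) lies in no bag.

A tree decomposition must satisfy three properties: every vertex lies in some bag; for every edge, both endpoints lie together in some bag; and for every vertex, the bags containing it form a connected subtree. Here edge (b,f) lies in no bag, so the decomposition is invalid.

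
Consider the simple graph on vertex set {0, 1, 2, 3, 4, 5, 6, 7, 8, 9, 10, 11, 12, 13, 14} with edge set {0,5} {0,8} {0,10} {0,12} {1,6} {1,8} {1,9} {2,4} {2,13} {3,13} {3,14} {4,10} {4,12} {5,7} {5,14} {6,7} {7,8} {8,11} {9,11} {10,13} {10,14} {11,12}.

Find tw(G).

3

A width-3 tree decomposition is:
Bags: B1 = {1, 6, 9, 11}  B2 = {1, 6, 8, 11}  B3 = {6, 7, 8, 11}  B4 = {7, 8, 11, 12}  B5 = {0, 7, 8, 12}  B6 = {0, 5, 7, 12}  B7 = {0, 4, 5, 12}  B8 = {0, 4, 5, 10}  B9 = {4, 5, 10, 14}  B10 = {2, 4, 10, 14}  B11 = {2, 10, 13, 14}  B12 = {2, 3, 13, 14}
Tree: B1–B2, B2–B3, B3–B4, B4–B5, B5–B6, B6–B7, B7–B8, B8–B9, B9–B10, B10–B11, B11–B12
Every bag has size at most 4, so the width is 4 − 1 = 3 and tw(G) ≤ 3. For the lower bound: the 4 vertex sets {1,6,9}, {11}, {8}, {0,5,7,12} are disjoint, each induces a connected subgraph, and every pair is joined by at least one edge of G. Contracting each set to a single vertex therefore yields K_{4} as a minor, and since treewidth is minor-monotone, tw(G) ≥ tw(K_{4}) = 3. Combining the bounds, tw(G) = 3.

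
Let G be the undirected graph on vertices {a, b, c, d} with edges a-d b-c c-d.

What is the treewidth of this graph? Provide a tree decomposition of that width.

Every bag has size at most 2, so the width is 2 − 1 = 1 and tw(G) ≤ 1. Any graph with an edge has treewidth ≥ 1, and G has the edge a–d. Combining the bounds, tw(G) = 1.

Treewidth 1.
One such decomposition:
Bags: B1 = {a, d}  B2 = {c, d}  B3 = {b, c}
Tree: B1–B2, B2–B3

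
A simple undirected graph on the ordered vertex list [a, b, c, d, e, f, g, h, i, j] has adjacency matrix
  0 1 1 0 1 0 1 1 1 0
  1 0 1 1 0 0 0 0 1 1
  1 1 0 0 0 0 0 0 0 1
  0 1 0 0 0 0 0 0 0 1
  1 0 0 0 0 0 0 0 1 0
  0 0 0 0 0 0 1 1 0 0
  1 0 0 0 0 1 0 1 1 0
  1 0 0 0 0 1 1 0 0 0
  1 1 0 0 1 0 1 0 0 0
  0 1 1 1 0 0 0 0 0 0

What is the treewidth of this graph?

A width-2 tree decomposition is:
Bags: B1 = {a, b, c}  B2 = {b, c, j}  B3 = {a, b, i}  B4 = {b, d, j}  B5 = {a, g, i}  B6 = {a, g, h}  B7 = {f, g, h}  B8 = {a, e, i}
Tree: B1–B2, B1–B3, B2–B4, B3–B5, B5–B6, B6–B7, B5–B8
Each bag holds 3 vertices, so the decomposition has width 2, which upper-bounds the treewidth. On the other hand G contains the 3-clique {b, d, j}. A clique must lie in a single bag of any decomposition, so no decomposition can have width below 2. Therefore the treewidth is 2.

2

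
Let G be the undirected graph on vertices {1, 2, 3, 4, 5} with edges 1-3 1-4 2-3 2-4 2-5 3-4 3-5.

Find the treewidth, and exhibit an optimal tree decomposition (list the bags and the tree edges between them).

Treewidth 2.
One such decomposition:
Bags: B1 = {1, 3, 4}  B2 = {2, 3, 4}  B3 = {2, 3, 5}
Tree: B1–B2, B2–B3

The largest bag has 3 vertices, giving width 2; this decomposition certifies tw(G) ≤ 2. Conversely, {1, 3, 4} is a clique of size 3, and the vertices of any clique must share a bag in every tree decomposition; so some bag has ≥ 3 vertices and tw(G) ≥ 2. Combining the bounds, tw(G) = 2.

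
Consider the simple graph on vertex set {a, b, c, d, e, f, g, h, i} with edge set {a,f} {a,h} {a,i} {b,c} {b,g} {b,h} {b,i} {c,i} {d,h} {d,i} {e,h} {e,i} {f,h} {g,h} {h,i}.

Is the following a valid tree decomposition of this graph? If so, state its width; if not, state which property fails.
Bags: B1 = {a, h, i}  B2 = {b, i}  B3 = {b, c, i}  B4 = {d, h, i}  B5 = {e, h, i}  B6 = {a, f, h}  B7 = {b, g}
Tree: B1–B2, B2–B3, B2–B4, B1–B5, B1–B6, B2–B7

No — edge (h,b) lies in no bag.

A tree decomposition must satisfy three properties: every vertex lies in some bag; for every edge, both endpoints lie together in some bag; and for every vertex, the bags containing it form a connected subtree. Here edge (h,b) lies in no bag, so the decomposition is invalid.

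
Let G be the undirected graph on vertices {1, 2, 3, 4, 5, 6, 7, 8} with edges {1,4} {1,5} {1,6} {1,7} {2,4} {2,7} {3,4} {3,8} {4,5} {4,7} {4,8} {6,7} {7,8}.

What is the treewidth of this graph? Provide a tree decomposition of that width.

Treewidth 2.
One optimal decomposition is:
Bags: B1 = {4, 7, 8}  B2 = {1, 4, 7}  B3 = {1, 6, 7}  B4 = {2, 4, 7}  B5 = {1, 4, 5}  B6 = {3, 4, 8}
Tree: B1–B2, B2–B3, B1–B4, B2–B5, B1–B6

Every bag has size at most 3, so the width is 3 − 1 = 2 and tw(G) ≤ 2. For the lower bound, the 3 vertices {3, 4, 8} are pairwise adjacent, and any tree decomposition puts a clique entirely inside one bag — forcing width ≥ 2. Combining the bounds, tw(G) = 2.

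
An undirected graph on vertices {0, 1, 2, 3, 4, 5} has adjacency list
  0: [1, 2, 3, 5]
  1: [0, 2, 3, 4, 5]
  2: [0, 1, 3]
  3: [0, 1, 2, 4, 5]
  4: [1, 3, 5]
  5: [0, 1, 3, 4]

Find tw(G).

3

A width-3 tree decomposition is:
Bags: B1 = {1, 3, 4, 5}  B2 = {0, 1, 3, 5}  B3 = {0, 1, 2, 3}
Tree: B1–B2, B2–B3
Every bag has size at most 4, so the width is 4 − 1 = 3 and tw(G) ≤ 3. Conversely, {0, 1, 2, 3} is a clique of size 4, and the vertices of any clique must share a bag in every tree decomposition; so some bag has ≥ 4 vertices and tw(G) ≥ 3. Hence tw(G) = 3 exactly.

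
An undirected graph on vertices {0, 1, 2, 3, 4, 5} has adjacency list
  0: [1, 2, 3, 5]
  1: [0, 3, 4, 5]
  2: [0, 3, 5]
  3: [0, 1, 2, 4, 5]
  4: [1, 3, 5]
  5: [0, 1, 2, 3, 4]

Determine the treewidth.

3

A width-3 tree decomposition is:
Bags: B1 = {1, 3, 4, 5}  B2 = {0, 1, 3, 5}  B3 = {0, 2, 3, 5}
Tree: B1–B2, B2–B3
Every bag has size at most 4, so the width is 4 − 1 = 3 and tw(G) ≤ 3. For the lower bound, the 4 vertices {0, 1, 3, 5} are pairwise adjacent, and any tree decomposition puts a clique entirely inside one bag — forcing width ≥ 3. The upper and lower bounds meet at 3, so that is the treewidth.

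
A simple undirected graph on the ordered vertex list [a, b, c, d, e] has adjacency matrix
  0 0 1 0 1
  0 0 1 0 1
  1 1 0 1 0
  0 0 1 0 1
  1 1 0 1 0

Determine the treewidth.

A width-2 tree decomposition is:
Bags: B1 = {c, d, e}  B2 = {b, c, e}  B3 = {a, c, e}
Tree: B1–B2, B2–B3
The largest bag has 3 vertices, giving width 2; this decomposition certifies tw(G) ≤ 2. For the lower bound, G contains the cycle d–e–b–c–d, so G is not a forest; only forests have treewidth ≤ 1, hence tw(G) ≥ 2. The upper and lower bounds meet at 2, so that is the treewidth.

2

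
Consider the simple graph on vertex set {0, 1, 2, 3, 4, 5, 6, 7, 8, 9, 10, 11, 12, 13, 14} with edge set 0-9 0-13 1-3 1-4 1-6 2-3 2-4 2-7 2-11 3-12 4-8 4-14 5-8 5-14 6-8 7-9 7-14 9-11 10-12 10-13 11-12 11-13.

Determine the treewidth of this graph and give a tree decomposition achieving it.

Every bag has size at most 4, so the width is 4 − 1 = 3 and tw(G) ≤ 3. For the lower bound: the 4 vertex sets {0,10,13}, {12}, {11}, {2,3,7,9} are disjoint, each induces a connected subgraph, and every pair is joined by at least one edge of G. Contracting each set to a single vertex therefore yields K_{4} as a minor, and since treewidth is minor-monotone, tw(G) ≥ tw(K_{4}) = 3. The upper and lower bounds meet at 3, so that is the treewidth.

Treewidth 3.
One such decomposition:
Bags: B1 = {0, 10, 12, 13}  B2 = {0, 11, 12, 13}  B3 = {0, 9, 11, 12}  B4 = {3, 9, 11, 12}  B5 = {2, 3, 9, 11}  B6 = {2, 3, 7, 9}  B7 = {1, 2, 3, 7}  B8 = {1, 2, 4, 7}  B9 = {1, 4, 7, 14}  B10 = {1, 4, 6, 14}  B11 = {4, 6, 8, 14}  B12 = {5, 6, 8, 14}
Tree: B1–B2, B2–B3, B3–B4, B4–B5, B5–B6, B6–B7, B7–B8, B8–B9, B9–B10, B10–B11, B11–B12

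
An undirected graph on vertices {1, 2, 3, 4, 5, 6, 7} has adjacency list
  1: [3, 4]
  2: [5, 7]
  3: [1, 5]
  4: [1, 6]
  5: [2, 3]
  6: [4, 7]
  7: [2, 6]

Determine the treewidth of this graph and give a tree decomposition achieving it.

Each bag holds 3 vertices, so the decomposition has width 2, which upper-bounds the treewidth. The edges 2–5–3–1–4–6–7–2 form a cycle, so G is not a tree and its treewidth is at least 2. Combining the bounds, tw(G) = 2.

Treewidth 2.
One such decomposition:
Bags: B1 = {2, 3, 5}  B2 = {1, 2, 3}  B3 = {1, 2, 4}  B4 = {2, 4, 6}  B5 = {2, 6, 7}
Tree: B1–B2, B2–B3, B3–B4, B4–B5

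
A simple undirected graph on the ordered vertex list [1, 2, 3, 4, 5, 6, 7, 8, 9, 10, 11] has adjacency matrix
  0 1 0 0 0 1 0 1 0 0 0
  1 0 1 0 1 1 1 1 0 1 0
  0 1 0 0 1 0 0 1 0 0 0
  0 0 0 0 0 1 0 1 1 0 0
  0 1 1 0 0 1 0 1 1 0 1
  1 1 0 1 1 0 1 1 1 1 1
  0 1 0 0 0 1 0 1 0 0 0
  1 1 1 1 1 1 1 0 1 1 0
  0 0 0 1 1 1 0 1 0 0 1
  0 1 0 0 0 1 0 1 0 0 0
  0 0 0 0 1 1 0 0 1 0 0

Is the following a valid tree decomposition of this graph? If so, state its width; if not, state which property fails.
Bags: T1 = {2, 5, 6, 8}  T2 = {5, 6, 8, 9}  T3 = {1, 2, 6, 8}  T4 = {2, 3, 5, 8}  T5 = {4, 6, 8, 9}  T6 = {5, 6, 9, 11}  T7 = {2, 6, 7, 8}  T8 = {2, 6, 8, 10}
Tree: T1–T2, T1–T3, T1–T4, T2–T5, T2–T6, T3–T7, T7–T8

Checking the three conditions: (i) the bags cover all of {1, 2, 3, 4, 5, 6, 7, 8, 9, 10, 11}; (ii) for each edge, some bag contains both endpoints; (iii) the bags containing any fixed vertex form a subtree. All hold, so the decomposition is valid with width 4 − 1 = 3.

Yes; width 3.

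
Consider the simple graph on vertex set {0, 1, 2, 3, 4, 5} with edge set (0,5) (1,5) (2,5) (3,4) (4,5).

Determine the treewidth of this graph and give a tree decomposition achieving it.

Each bag holds 2 vertices, so the decomposition has width 1, which upper-bounds the treewidth. Since G has at least one edge (e.g. 2–5), it is not an edgeless graph, so tw(G) ≥ 1. Therefore the treewidth is 1.

Treewidth 1.
One optimal decomposition is:
Bags: B1 = {2, 5}  B2 = {0, 5}  B3 = {4, 5}  B4 = {1, 5}  B5 = {3, 4}
Tree: B1–B2, B1–B3, B3–B4, B3–B5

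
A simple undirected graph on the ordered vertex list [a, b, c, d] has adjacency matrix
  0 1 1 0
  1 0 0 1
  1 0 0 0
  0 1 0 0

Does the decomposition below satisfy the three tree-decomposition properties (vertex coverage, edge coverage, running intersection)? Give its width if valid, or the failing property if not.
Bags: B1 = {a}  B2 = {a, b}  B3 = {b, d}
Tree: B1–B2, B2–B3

No — vertex c appears in no bag.

A tree decomposition must satisfy three properties: every vertex lies in some bag; for every edge, both endpoints lie together in some bag; and for every vertex, the bags containing it form a connected subtree. Here vertex c appears in no bag, so the decomposition is invalid.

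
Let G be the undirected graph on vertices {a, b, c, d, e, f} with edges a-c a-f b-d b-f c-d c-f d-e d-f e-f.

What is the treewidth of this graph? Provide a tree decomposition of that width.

The largest bag has 3 vertices, giving width 2; this decomposition certifies tw(G) ≤ 2. Conversely, {d, e, f} is a clique of size 3, and the vertices of any clique must share a bag in every tree decomposition; so some bag has ≥ 3 vertices and tw(G) ≥ 2. Therefore the treewidth is 2.

Treewidth 2.
Bags: B1 = {c, d, f}  B2 = {b, d, f}  B3 = {d, e, f}  B4 = {a, c, f}
Tree: B1–B2, B2–B3, B1–B4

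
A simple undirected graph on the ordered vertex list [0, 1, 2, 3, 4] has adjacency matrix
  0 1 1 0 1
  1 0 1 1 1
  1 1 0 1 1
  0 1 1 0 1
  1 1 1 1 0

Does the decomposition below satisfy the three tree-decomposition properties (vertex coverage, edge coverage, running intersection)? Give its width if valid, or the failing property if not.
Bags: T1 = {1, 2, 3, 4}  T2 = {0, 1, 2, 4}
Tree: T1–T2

Every vertex of G appears in some bag (union = {0, 1, 2, 3, 4}); every edge is covered by a bag; and for each vertex v the set of bags containing v is connected in the bag tree. The decomposition is therefore valid. The largest bag has 4 vertices, so the width is 3.

Yes; width 3.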